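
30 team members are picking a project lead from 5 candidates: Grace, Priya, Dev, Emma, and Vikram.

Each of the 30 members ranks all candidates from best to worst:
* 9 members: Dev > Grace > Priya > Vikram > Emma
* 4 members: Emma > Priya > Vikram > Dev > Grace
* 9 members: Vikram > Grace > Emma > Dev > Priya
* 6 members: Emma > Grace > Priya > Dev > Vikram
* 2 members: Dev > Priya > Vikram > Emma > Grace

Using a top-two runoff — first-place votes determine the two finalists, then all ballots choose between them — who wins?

Round 1 first-place votes: Grace 0, Priya 0, Dev 11, Emma 10, Vikram 9. Dev and Emma advance.
Runoff: Dev is ranked above Emma on 11 ballots, Emma above Dev on 19.

Emma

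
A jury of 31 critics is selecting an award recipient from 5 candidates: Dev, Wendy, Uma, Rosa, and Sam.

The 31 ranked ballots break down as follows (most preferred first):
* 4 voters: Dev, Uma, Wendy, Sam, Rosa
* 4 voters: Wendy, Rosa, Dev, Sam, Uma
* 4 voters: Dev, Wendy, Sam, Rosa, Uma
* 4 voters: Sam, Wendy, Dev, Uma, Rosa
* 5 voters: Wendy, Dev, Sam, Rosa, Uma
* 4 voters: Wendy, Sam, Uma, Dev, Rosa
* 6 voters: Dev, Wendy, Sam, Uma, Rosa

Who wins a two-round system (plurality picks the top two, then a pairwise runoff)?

Round 1 first-place votes: Dev 14, Wendy 13, Uma 0, Rosa 0, Sam 4. Dev and Wendy advance.
Runoff: Dev is ranked above Wendy on 14 ballots, Wendy above Dev on 17.

Wendy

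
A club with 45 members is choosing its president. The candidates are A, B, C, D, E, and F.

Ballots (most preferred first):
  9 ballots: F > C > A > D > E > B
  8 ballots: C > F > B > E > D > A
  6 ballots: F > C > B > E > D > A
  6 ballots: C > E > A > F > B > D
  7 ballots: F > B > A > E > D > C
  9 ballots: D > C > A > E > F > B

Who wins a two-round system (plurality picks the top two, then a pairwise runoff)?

Round 1 first-place votes: A 0, B 0, C 14, D 9, E 0, F 22. F and C advance.
Runoff: F is ranked above C on 22 ballots, C above F on 23.

C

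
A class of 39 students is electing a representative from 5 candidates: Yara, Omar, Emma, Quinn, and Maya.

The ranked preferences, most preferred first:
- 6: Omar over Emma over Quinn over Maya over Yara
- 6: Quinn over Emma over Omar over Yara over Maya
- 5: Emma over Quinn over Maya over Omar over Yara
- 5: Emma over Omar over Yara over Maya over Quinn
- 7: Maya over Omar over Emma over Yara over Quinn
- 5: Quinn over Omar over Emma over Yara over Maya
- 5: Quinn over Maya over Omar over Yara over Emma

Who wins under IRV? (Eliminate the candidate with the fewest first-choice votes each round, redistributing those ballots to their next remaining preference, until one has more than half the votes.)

Emma

Round 1: Yara 0, Omar 6, Emma 10, Quinn 16, Maya 7. Yara eliminated.
Round 2: Omar 6, Emma 10, Quinn 16, Maya 7. Omar eliminated.
Round 3: Emma 16, Quinn 16, Maya 7. Maya eliminated.
Round 4: Emma 23, Quinn 16. Emma has a majority (≥20).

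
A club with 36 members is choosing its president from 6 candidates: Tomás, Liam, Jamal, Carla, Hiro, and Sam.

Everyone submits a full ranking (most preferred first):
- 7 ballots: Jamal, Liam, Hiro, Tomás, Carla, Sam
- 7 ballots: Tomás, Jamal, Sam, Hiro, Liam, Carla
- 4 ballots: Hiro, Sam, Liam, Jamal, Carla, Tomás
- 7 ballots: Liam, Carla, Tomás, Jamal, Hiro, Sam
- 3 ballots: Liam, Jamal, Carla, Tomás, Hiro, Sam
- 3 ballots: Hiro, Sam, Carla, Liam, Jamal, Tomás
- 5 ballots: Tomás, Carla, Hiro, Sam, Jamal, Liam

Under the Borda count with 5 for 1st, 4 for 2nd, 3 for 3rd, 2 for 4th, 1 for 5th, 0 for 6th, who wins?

Jamal

Tomás: 7×2 + 7×5 + 4×0 + 7×3 + 3×2 + 3×0 + 5×5 = 101
Liam: 7×4 + 7×1 + 4×3 + 7×5 + 3×5 + 3×2 + 5×0 = 103
Jamal: 7×5 + 7×4 + 4×2 + 7×2 + 3×4 + 3×1 + 5×1 = 105
Carla: 7×1 + 7×0 + 4×1 + 7×4 + 3×3 + 3×3 + 5×4 = 77
Hiro: 7×3 + 7×2 + 4×5 + 7×1 + 3×1 + 3×5 + 5×3 = 95
Sam: 7×0 + 7×3 + 4×4 + 7×0 + 3×0 + 3×4 + 5×2 = 59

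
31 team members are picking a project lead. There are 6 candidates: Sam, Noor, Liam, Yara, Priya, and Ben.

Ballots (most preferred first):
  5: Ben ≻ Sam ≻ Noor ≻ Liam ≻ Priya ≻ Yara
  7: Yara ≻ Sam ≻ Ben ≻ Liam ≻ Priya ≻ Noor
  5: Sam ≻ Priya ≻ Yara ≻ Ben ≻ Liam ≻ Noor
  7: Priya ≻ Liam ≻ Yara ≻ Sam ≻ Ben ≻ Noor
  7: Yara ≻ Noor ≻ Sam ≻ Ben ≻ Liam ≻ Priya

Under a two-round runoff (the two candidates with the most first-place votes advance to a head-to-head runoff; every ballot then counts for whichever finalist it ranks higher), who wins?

Round 1 first-place votes: Sam 5, Noor 0, Liam 0, Yara 14, Priya 7, Ben 5. Yara and Priya advance.
Runoff: Yara is ranked above Priya on 14 ballots, Priya above Yara on 17.

Priya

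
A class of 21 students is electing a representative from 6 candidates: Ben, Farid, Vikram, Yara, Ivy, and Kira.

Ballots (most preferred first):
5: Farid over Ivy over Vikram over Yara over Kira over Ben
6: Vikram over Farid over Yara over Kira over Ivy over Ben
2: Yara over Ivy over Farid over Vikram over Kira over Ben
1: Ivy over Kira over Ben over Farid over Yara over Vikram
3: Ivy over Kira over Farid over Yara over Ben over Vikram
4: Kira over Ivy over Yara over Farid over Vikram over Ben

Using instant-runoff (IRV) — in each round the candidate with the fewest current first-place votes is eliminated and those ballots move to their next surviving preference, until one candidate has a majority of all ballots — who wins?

Round 1: Ben 0, Farid 5, Vikram 6, Yara 2, Ivy 4, Kira 4. Ben eliminated.
Round 2: Farid 5, Vikram 6, Yara 2, Ivy 4, Kira 4. Yara eliminated.
Round 3: Farid 5, Vikram 6, Ivy 6, Kira 4. Kira eliminated.
Round 4: Farid 5, Vikram 6, Ivy 10. Farid eliminated.
Round 5: Vikram 6, Ivy 15. Ivy has a majority (≥11).

Ivy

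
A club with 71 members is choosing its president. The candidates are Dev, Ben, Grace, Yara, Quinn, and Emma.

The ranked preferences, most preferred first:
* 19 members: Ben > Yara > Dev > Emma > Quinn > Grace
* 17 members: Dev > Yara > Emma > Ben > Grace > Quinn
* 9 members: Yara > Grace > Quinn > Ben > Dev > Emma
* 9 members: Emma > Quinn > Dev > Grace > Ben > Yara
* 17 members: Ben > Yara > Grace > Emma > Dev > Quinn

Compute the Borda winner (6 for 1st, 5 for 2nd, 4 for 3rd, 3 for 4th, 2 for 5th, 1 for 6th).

Dev: 19×4 + 17×6 + 9×2 + 9×4 + 17×2 = 266
Ben: 19×6 + 17×3 + 9×3 + 9×2 + 17×6 = 312
Grace: 19×1 + 17×2 + 9×5 + 9×3 + 17×4 = 193
Yara: 19×5 + 17×5 + 9×6 + 9×1 + 17×5 = 328
Quinn: 19×2 + 17×1 + 9×4 + 9×5 + 17×1 = 153
Emma: 19×3 + 17×4 + 9×1 + 9×6 + 17×3 = 239

Yara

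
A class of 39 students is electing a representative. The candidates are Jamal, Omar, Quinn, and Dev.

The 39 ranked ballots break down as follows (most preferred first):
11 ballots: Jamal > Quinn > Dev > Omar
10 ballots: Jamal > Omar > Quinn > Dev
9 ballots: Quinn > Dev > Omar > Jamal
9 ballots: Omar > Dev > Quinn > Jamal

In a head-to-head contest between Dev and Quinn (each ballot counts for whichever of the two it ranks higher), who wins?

Quinn

Dev is ranked above Quinn on 9 ballots; Quinn above Dev on 30.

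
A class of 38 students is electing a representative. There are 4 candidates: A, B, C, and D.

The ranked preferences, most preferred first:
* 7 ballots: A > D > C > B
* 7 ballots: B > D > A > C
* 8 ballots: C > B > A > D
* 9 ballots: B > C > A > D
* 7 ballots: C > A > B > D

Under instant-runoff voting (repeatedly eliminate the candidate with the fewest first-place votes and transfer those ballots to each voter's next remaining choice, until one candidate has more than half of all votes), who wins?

C

Round 1: A 7, B 16, C 15, D 0. D eliminated.
Round 2: A 7, B 16, C 15. A eliminated.
Round 3: B 16, C 22. C has a majority (≥20).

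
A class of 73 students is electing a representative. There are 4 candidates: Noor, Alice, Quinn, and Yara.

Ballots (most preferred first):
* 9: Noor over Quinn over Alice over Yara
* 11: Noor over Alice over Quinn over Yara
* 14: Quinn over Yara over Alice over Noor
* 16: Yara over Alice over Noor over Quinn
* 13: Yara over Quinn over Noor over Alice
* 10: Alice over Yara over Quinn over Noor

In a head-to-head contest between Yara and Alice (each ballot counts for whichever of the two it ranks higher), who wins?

Yara is ranked above Alice on 43 ballots; Alice above Yara on 30.

Yara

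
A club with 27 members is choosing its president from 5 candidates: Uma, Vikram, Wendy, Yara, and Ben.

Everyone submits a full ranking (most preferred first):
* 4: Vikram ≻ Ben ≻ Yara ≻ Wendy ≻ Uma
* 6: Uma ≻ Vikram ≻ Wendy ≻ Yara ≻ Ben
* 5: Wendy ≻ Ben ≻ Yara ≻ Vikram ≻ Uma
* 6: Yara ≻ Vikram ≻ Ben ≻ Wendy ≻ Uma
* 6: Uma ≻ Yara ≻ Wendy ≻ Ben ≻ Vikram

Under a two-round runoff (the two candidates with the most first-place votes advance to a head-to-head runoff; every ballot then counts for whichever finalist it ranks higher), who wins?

Round 1 first-place votes: Uma 12, Vikram 4, Wendy 5, Yara 6, Ben 0. Uma and Yara advance.
Runoff: Uma is ranked above Yara on 12 ballots, Yara above Uma on 15.

Yara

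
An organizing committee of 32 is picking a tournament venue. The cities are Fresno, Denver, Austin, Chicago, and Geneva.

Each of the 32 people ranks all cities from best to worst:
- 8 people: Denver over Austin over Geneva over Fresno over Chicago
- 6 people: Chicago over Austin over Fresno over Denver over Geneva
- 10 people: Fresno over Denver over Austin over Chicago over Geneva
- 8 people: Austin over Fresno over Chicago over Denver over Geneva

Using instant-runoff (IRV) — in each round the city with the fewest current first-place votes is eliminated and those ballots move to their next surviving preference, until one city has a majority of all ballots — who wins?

Austin

Round 1: Fresno 10, Denver 8, Austin 8, Chicago 6, Geneva 0. Geneva eliminated.
Round 2: Fresno 10, Denver 8, Austin 8, Chicago 6. Chicago eliminated.
Round 3: Fresno 10, Denver 8, Austin 14. Denver eliminated.
Round 4: Fresno 10, Austin 22. Austin has a majority (≥17).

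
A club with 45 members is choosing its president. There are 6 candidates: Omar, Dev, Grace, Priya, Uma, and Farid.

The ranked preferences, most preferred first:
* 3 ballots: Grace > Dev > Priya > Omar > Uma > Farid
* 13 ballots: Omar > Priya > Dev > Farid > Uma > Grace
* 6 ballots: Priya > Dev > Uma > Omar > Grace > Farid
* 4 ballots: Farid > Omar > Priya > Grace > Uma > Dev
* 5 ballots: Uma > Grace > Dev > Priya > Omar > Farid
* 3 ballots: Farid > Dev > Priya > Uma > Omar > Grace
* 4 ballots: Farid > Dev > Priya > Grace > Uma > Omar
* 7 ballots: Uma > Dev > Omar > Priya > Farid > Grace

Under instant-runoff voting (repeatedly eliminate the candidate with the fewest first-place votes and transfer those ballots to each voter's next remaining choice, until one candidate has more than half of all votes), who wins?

Round 1: Omar 13, Dev 0, Grace 3, Priya 6, Uma 12, Farid 11. Dev eliminated.
Round 2: Omar 13, Grace 3, Priya 6, Uma 12, Farid 11. Grace eliminated.
Round 3: Omar 13, Priya 9, Uma 12, Farid 11. Priya eliminated.
Round 4: Omar 16, Uma 18, Farid 11. Farid eliminated.
Round 5: Omar 20, Uma 25. Uma has a majority (≥23).

Uma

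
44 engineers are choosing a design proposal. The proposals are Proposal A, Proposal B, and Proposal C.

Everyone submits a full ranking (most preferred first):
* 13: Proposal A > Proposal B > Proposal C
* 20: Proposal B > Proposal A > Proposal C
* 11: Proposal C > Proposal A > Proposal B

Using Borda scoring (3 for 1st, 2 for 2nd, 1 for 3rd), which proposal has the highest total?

Proposal A

Proposal A: 13×3 + 20×2 + 11×2 = 101
Proposal B: 13×2 + 20×3 + 11×1 = 97
Proposal C: 13×1 + 20×1 + 11×3 = 66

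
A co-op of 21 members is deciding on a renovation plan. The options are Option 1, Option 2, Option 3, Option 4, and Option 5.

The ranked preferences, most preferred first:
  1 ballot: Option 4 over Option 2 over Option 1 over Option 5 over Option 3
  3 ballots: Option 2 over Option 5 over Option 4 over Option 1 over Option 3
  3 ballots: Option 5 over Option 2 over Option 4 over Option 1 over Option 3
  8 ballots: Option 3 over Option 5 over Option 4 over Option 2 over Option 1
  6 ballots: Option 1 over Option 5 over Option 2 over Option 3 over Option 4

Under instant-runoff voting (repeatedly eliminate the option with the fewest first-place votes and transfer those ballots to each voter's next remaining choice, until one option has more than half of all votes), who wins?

Round 1: Option 1 6, Option 2 3, Option 3 8, Option 4 1, Option 5 3. Option 4 eliminated.
Round 2: Option 1 6, Option 2 4, Option 3 8, Option 5 3. Option 5 eliminated.
Round 3: Option 1 6, Option 2 7, Option 3 8. Option 1 eliminated.
Round 4: Option 2 13, Option 3 8. Option 2 has a majority (≥11).

Option 2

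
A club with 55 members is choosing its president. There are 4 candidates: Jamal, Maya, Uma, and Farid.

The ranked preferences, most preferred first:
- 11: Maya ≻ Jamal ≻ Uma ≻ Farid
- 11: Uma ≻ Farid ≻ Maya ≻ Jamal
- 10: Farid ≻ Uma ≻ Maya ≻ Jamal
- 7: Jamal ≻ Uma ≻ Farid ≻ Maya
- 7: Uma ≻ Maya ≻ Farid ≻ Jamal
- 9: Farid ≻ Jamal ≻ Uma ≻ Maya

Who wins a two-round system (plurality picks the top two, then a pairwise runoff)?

Round 1 first-place votes: Jamal 7, Maya 11, Uma 18, Farid 19. Farid and Uma advance.
Runoff: Farid is ranked above Uma on 19 ballots, Uma above Farid on 36.

Uma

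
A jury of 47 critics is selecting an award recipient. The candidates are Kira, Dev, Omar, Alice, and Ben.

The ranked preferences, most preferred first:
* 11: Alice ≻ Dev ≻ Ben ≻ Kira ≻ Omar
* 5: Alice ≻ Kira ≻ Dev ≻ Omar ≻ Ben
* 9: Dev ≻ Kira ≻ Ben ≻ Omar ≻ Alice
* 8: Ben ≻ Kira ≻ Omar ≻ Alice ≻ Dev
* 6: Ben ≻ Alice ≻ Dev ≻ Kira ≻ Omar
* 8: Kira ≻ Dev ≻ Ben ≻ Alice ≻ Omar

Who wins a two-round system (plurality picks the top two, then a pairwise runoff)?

Round 1 first-place votes: Kira 8, Dev 9, Omar 0, Alice 16, Ben 14. Alice and Ben advance.
Runoff: Alice is ranked above Ben on 16 ballots, Ben above Alice on 31.

Ben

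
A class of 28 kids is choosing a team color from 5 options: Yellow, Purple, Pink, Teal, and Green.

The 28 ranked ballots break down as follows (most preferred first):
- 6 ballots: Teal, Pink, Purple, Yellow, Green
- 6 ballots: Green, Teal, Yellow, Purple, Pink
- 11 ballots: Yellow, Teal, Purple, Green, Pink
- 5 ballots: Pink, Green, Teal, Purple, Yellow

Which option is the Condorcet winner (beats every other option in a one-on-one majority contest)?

Teal

Teal vs Yellow: 17–11
Teal vs Purple: 28–0
Teal vs Pink: 23–5
Teal vs Green: 17–11
Teal beats every other option.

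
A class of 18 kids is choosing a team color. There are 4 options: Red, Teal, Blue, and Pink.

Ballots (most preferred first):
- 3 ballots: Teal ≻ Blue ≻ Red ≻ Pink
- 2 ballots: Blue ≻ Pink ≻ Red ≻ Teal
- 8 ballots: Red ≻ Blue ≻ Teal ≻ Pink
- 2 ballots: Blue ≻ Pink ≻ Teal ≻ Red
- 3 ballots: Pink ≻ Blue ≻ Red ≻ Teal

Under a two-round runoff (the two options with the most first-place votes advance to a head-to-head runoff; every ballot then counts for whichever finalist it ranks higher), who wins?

Blue

Round 1 first-place votes: Red 8, Teal 3, Blue 4, Pink 3. Red and Blue advance.
Runoff: Red is ranked above Blue on 8 ballots, Blue above Red on 10.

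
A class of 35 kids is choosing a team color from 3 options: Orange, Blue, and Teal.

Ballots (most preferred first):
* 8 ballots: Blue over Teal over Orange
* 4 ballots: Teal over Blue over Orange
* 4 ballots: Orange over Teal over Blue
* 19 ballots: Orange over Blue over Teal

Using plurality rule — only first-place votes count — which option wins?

First-place votes: Orange 23, Blue 8, Teal 4.

Orange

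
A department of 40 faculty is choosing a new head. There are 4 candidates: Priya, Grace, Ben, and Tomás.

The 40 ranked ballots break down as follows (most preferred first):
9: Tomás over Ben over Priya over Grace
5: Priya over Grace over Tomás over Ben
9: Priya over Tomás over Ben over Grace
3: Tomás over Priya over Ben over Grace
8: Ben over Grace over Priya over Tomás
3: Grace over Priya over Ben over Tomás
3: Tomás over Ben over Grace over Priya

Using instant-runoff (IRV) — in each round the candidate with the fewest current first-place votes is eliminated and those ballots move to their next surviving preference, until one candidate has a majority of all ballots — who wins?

Priya

Round 1: Priya 14, Grace 3, Ben 8, Tomás 15. Grace eliminated.
Round 2: Priya 17, Ben 8, Tomás 15. Ben eliminated.
Round 3: Priya 25, Tomás 15. Priya has a majority (≥21).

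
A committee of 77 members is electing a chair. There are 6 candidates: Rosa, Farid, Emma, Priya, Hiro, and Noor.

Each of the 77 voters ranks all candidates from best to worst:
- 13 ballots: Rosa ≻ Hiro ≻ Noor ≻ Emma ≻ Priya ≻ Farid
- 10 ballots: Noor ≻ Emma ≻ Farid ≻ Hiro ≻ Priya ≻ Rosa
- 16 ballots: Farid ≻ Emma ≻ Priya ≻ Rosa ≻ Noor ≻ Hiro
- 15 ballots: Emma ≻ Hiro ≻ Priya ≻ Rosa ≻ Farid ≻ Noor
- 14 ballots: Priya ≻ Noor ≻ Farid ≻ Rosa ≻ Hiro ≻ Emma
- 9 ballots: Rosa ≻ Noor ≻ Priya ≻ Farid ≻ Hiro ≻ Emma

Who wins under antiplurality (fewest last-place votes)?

Priya

Last-place votes: Rosa 10, Farid 13, Emma 23, Priya 0, Hiro 16, Noor 15.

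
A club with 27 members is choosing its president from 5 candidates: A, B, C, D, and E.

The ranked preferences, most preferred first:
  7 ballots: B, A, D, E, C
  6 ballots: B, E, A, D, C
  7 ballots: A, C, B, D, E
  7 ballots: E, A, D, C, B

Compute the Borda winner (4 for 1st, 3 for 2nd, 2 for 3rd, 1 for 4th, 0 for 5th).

A

A: 7×3 + 6×2 + 7×4 + 7×3 = 82
B: 7×4 + 6×4 + 7×2 + 7×0 = 66
C: 7×0 + 6×0 + 7×3 + 7×1 = 28
D: 7×2 + 6×1 + 7×1 + 7×2 = 41
E: 7×1 + 6×3 + 7×0 + 7×4 = 53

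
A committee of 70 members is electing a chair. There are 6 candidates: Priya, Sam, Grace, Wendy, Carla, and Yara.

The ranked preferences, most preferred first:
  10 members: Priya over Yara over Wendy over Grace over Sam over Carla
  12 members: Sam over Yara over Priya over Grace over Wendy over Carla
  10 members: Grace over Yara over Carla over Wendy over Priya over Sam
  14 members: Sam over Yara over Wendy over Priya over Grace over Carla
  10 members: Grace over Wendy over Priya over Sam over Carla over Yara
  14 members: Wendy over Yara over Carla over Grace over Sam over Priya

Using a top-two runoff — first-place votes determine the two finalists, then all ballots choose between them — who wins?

Grace

Round 1 first-place votes: Priya 10, Sam 26, Grace 20, Wendy 14, Carla 0, Yara 0. Sam and Grace advance.
Runoff: Sam is ranked above Grace on 26 ballots, Grace above Sam on 44.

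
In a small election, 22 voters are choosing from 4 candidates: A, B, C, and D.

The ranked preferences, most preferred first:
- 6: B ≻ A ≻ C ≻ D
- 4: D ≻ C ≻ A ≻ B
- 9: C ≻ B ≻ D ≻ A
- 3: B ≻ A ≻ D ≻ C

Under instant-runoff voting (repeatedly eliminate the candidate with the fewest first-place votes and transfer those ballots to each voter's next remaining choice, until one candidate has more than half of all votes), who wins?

Round 1: A 0, B 9, C 9, D 4. A eliminated.
Round 2: B 9, C 9, D 4. D eliminated.
Round 3: B 9, C 13. C has a majority (≥12).

C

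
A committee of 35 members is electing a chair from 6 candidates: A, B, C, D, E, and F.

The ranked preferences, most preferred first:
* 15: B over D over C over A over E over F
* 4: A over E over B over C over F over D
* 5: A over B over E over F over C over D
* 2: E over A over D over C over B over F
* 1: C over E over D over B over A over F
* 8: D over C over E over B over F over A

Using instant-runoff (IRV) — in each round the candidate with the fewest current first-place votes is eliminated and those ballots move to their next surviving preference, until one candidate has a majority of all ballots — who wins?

B

Round 1: A 9, B 15, C 1, D 8, E 2, F 0. F eliminated.
Round 2: A 9, B 15, C 1, D 8, E 2. C eliminated.
Round 3: A 9, B 15, D 8, E 3. E eliminated.
Round 4: A 11, B 15, D 9. D eliminated.
Round 5: A 11, B 24. B has a majority (≥18).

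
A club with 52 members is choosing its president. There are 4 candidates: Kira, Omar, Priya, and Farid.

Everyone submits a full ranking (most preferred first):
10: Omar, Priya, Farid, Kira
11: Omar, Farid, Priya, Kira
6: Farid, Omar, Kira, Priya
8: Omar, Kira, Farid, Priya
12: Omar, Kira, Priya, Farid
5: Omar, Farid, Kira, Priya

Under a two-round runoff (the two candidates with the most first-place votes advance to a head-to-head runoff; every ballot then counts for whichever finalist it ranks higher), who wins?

Round 1 first-place votes: Kira 0, Omar 46, Priya 0, Farid 6. Omar and Farid advance.
Runoff: Omar is ranked above Farid on 46 ballots, Farid above Omar on 6.

Omar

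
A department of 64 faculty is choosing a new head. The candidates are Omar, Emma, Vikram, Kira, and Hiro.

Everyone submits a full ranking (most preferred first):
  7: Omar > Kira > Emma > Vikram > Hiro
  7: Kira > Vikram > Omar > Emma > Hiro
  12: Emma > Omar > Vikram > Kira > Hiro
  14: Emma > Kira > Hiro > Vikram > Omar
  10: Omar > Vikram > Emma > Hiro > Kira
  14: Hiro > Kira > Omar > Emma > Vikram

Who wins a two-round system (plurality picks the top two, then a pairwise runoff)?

Omar

Round 1 first-place votes: Omar 17, Emma 26, Vikram 0, Kira 7, Hiro 14. Emma and Omar advance.
Runoff: Emma is ranked above Omar on 26 ballots, Omar above Emma on 38.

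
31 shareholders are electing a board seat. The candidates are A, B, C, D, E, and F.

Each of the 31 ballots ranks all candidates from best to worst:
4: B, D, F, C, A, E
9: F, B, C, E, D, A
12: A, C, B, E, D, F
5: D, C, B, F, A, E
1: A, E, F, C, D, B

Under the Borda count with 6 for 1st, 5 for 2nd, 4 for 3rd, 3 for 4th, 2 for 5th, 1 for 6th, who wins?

B

A: 4×2 + 9×1 + 12×6 + 5×2 + 1×6 = 105
B: 4×6 + 9×5 + 12×4 + 5×4 + 1×1 = 138
C: 4×3 + 9×4 + 12×5 + 5×5 + 1×3 = 136
D: 4×5 + 9×2 + 12×2 + 5×6 + 1×2 = 94
E: 4×1 + 9×3 + 12×3 + 5×1 + 1×5 = 77
F: 4×4 + 9×6 + 12×1 + 5×3 + 1×4 = 101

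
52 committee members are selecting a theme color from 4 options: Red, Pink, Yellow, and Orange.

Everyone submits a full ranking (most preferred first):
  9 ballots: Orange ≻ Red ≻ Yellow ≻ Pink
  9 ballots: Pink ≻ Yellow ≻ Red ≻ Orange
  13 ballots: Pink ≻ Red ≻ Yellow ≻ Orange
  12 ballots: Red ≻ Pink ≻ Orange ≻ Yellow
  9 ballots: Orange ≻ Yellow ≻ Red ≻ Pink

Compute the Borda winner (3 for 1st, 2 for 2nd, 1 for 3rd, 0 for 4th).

Red

Red: 9×2 + 9×1 + 13×2 + 12×3 + 9×1 = 98
Pink: 9×0 + 9×3 + 13×3 + 12×2 + 9×0 = 90
Yellow: 9×1 + 9×2 + 13×1 + 12×0 + 9×2 = 58
Orange: 9×3 + 9×0 + 13×0 + 12×1 + 9×3 = 66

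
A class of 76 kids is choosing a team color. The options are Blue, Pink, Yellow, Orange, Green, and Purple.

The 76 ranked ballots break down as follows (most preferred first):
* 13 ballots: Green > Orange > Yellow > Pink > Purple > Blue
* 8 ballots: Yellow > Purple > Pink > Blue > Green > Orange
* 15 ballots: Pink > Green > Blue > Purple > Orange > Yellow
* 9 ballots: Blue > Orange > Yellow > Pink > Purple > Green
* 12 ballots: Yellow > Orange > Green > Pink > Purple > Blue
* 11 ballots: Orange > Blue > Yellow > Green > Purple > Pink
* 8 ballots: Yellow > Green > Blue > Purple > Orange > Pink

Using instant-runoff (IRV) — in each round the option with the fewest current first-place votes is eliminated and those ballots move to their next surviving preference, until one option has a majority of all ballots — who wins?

Round 1: Blue 9, Pink 15, Yellow 28, Orange 11, Green 13, Purple 0. Purple eliminated.
Round 2: Blue 9, Pink 15, Yellow 28, Orange 11, Green 13. Blue eliminated.
Round 3: Pink 15, Yellow 28, Orange 20, Green 13. Green eliminated.
Round 4: Pink 15, Yellow 28, Orange 33. Pink eliminated.
Round 5: Yellow 28, Orange 48. Orange has a majority (≥39).

Orange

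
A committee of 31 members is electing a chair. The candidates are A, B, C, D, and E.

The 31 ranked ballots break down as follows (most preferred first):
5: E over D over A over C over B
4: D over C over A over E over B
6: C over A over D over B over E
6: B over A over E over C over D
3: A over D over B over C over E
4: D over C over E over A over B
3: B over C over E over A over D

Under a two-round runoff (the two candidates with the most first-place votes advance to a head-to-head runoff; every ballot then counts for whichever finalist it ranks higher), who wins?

D

Round 1 first-place votes: A 3, B 9, C 6, D 8, E 5. B and D advance.
Runoff: B is ranked above D on 9 ballots, D above B on 22.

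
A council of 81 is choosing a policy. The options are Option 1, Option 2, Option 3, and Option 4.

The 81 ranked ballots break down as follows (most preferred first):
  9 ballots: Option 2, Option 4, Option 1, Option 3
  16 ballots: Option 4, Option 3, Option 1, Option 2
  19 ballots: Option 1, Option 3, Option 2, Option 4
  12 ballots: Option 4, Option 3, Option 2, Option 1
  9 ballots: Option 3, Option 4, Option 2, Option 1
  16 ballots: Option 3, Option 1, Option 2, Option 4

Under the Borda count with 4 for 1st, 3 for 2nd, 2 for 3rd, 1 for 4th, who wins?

Option 1: 9×2 + 16×2 + 19×4 + 12×1 + 9×1 + 16×3 = 195
Option 2: 9×4 + 16×1 + 19×2 + 12×2 + 9×2 + 16×2 = 164
Option 3: 9×1 + 16×3 + 19×3 + 12×3 + 9×4 + 16×4 = 250
Option 4: 9×3 + 16×4 + 19×1 + 12×4 + 9×3 + 16×1 = 201

Option 3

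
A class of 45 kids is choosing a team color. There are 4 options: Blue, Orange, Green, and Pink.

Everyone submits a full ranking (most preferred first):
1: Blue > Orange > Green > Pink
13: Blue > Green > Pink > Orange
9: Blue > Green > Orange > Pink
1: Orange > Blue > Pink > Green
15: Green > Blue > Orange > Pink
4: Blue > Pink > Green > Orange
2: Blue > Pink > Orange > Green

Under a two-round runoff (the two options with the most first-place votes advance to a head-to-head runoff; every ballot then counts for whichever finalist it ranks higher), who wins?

Round 1 first-place votes: Blue 29, Orange 1, Green 15, Pink 0. Blue and Green advance.
Runoff: Blue is ranked above Green on 30 ballots, Green above Blue on 15.

Blue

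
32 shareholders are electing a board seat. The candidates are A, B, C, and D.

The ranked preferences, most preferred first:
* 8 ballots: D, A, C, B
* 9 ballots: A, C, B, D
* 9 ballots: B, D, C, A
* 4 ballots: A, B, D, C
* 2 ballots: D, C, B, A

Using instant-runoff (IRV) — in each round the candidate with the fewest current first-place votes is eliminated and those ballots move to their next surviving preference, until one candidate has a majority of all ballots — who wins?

D

Round 1: A 13, B 9, C 0, D 10. C eliminated.
Round 2: A 13, B 9, D 10. B eliminated.
Round 3: A 13, D 19. D has a majority (≥17).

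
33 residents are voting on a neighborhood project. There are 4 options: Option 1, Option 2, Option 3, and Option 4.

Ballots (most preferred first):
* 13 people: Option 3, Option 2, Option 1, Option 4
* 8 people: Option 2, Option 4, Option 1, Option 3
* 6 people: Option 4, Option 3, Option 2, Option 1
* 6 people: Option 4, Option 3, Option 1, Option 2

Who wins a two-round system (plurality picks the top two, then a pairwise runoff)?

Option 4

Round 1 first-place votes: Option 1 0, Option 2 8, Option 3 13, Option 4 12. Option 3 and Option 4 advance.
Runoff: Option 3 is ranked above Option 4 on 13 ballots, Option 4 above Option 3 on 20.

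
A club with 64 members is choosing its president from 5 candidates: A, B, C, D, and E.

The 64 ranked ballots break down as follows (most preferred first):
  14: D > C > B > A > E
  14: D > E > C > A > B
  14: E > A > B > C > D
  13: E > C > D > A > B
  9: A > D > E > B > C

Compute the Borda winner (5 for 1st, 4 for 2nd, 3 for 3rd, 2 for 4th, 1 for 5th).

A: 14×2 + 14×2 + 14×4 + 13×2 + 9×5 = 183
B: 14×3 + 14×1 + 14×3 + 13×1 + 9×2 = 129
C: 14×4 + 14×3 + 14×2 + 13×4 + 9×1 = 187
D: 14×5 + 14×5 + 14×1 + 13×3 + 9×4 = 229
E: 14×1 + 14×4 + 14×5 + 13×5 + 9×3 = 232

E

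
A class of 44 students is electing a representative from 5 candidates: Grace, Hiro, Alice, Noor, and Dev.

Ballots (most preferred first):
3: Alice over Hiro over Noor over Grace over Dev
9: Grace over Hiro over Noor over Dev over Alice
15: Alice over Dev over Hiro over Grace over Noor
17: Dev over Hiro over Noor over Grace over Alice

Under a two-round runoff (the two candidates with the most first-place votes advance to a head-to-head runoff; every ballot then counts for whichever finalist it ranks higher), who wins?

Round 1 first-place votes: Grace 9, Hiro 0, Alice 18, Noor 0, Dev 17. Alice and Dev advance.
Runoff: Alice is ranked above Dev on 18 ballots, Dev above Alice on 26.

Dev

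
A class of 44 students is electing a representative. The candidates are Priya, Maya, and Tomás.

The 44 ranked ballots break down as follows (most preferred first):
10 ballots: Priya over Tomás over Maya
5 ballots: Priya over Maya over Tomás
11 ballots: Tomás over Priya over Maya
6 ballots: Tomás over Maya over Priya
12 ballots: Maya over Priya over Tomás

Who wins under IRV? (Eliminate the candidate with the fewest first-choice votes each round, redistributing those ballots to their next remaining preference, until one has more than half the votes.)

Round 1: Priya 15, Maya 12, Tomás 17. Maya eliminated.
Round 2: Priya 27, Tomás 17. Priya has a majority (≥23).

Priya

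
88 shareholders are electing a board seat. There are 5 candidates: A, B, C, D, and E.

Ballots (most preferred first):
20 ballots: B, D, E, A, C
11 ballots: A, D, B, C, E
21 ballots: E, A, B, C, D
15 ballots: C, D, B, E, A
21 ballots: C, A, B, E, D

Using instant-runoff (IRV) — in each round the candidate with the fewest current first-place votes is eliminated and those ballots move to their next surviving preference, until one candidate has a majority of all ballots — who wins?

B

Round 1: A 11, B 20, C 36, D 0, E 21. D eliminated.
Round 2: A 11, B 20, C 36, E 21. A eliminated.
Round 3: B 31, C 36, E 21. E eliminated.
Round 4: B 52, C 36. B has a majority (≥45).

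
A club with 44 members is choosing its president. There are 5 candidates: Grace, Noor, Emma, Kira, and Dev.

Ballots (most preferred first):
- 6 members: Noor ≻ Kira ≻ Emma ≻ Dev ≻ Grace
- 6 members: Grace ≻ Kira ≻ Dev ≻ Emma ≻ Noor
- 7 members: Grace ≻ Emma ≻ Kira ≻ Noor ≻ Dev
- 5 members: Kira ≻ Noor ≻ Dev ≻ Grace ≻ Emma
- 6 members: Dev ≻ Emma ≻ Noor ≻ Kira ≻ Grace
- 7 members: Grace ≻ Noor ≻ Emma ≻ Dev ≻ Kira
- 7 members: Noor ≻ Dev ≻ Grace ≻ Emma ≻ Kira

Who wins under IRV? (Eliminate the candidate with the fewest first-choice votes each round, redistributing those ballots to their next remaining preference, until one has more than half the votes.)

Round 1: Grace 20, Noor 13, Emma 0, Kira 5, Dev 6. Emma eliminated.
Round 2: Grace 20, Noor 13, Kira 5, Dev 6. Kira eliminated.
Round 3: Grace 20, Noor 18, Dev 6. Dev eliminated.
Round 4: Grace 20, Noor 24. Noor has a majority (≥23).

Noor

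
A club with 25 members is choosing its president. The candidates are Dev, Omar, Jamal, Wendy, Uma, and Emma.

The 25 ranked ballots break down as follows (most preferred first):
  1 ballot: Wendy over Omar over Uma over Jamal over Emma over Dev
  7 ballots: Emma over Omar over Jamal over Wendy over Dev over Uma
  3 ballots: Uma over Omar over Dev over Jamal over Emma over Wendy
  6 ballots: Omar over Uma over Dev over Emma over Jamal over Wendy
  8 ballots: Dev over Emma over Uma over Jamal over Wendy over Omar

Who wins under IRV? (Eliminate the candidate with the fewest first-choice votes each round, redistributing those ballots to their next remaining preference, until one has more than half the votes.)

Round 1: Dev 8, Omar 6, Jamal 0, Wendy 1, Uma 3, Emma 7. Jamal eliminated.
Round 2: Dev 8, Omar 6, Wendy 1, Uma 3, Emma 7. Wendy eliminated.
Round 3: Dev 8, Omar 7, Uma 3, Emma 7. Uma eliminated.
Round 4: Dev 8, Omar 10, Emma 7. Emma eliminated.
Round 5: Dev 8, Omar 17. Omar has a majority (≥13).

Omar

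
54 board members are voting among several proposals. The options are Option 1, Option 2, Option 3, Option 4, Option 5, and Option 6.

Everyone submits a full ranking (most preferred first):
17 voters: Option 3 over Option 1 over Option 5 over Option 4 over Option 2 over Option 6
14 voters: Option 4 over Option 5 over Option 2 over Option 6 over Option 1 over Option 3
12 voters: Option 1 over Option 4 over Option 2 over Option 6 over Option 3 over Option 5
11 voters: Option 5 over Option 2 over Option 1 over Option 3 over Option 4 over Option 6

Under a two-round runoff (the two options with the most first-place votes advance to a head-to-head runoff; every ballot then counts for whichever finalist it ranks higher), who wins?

Round 1 first-place votes: Option 1 12, Option 2 0, Option 3 17, Option 4 14, Option 5 11, Option 6 0. Option 3 and Option 4 advance.
Runoff: Option 3 is ranked above Option 4 on 28 ballots, Option 4 above Option 3 on 26.

Option 3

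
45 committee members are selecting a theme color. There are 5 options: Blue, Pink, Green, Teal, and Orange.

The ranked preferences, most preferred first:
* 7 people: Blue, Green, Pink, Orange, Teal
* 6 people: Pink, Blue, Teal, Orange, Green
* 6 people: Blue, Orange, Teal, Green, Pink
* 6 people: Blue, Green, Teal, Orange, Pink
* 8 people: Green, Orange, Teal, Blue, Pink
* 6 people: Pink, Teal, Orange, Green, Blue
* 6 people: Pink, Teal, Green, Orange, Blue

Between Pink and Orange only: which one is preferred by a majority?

Pink is ranked above Orange on 25 ballots; Orange above Pink on 20.

Pink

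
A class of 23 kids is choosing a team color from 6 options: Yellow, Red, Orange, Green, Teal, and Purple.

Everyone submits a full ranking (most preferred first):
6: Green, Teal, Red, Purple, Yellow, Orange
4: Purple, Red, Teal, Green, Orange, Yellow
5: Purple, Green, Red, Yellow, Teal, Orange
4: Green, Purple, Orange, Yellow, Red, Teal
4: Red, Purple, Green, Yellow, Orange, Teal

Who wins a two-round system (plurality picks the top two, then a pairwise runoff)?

Round 1 first-place votes: Yellow 0, Red 4, Orange 0, Green 10, Teal 0, Purple 9. Green and Purple advance.
Runoff: Green is ranked above Purple on 10 ballots, Purple above Green on 13.

Purple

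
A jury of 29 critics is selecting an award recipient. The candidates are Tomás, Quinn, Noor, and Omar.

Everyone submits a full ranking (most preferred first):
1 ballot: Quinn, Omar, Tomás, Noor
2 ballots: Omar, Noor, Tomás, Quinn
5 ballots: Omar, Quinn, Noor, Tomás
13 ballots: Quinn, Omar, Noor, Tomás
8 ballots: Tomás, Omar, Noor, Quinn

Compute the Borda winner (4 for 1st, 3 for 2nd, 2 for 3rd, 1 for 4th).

Tomás: 1×2 + 2×2 + 5×1 + 13×1 + 8×4 = 56
Quinn: 1×4 + 2×1 + 5×3 + 13×4 + 8×1 = 81
Noor: 1×1 + 2×3 + 5×2 + 13×2 + 8×2 = 59
Omar: 1×3 + 2×4 + 5×4 + 13×3 + 8×3 = 94

Omar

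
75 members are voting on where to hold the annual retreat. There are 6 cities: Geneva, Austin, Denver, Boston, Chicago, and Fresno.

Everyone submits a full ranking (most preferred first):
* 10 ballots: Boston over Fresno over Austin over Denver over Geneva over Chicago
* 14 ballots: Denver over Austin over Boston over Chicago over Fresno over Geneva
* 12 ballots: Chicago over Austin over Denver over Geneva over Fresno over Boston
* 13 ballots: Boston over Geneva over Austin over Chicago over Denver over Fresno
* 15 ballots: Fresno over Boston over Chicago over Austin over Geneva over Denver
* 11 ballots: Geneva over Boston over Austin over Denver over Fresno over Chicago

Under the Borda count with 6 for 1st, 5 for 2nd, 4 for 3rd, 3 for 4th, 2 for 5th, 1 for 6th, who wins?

Geneva: 10×2 + 14×1 + 12×3 + 13×5 + 15×2 + 11×6 = 231
Austin: 10×4 + 14×5 + 12×5 + 13×4 + 15×3 + 11×4 = 311
Denver: 10×3 + 14×6 + 12×4 + 13×2 + 15×1 + 11×3 = 236
Boston: 10×6 + 14×4 + 12×1 + 13×6 + 15×5 + 11×5 = 336
Chicago: 10×1 + 14×3 + 12×6 + 13×3 + 15×4 + 11×1 = 234
Fresno: 10×5 + 14×2 + 12×2 + 13×1 + 15×6 + 11×2 = 227

Boston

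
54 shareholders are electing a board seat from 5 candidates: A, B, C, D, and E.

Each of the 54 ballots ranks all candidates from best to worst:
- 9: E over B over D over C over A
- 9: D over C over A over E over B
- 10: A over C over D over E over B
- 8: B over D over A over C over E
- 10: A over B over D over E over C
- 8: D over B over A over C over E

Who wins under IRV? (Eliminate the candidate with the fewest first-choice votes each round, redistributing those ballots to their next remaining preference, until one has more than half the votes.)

D

Round 1: A 20, B 8, C 0, D 17, E 9. C eliminated.
Round 2: A 20, B 8, D 17, E 9. B eliminated.
Round 3: A 20, D 25, E 9. E eliminated.
Round 4: A 20, D 34. D has a majority (≥28).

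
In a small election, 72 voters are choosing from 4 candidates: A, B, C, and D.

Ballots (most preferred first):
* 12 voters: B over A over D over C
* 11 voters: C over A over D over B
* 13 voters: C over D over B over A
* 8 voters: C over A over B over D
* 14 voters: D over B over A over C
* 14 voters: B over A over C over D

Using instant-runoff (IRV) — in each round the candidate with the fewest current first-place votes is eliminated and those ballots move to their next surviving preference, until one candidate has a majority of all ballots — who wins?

Round 1: A 0, B 26, C 32, D 14. A eliminated.
Round 2: B 26, C 32, D 14. D eliminated.
Round 3: B 40, C 32. B has a majority (≥37).

B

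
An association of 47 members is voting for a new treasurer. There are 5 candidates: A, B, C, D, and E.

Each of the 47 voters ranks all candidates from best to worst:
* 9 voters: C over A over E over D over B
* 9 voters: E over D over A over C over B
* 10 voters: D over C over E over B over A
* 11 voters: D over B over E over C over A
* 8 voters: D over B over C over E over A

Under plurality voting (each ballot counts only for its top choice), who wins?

First-place votes: A 0, B 0, C 9, D 29, E 9.

D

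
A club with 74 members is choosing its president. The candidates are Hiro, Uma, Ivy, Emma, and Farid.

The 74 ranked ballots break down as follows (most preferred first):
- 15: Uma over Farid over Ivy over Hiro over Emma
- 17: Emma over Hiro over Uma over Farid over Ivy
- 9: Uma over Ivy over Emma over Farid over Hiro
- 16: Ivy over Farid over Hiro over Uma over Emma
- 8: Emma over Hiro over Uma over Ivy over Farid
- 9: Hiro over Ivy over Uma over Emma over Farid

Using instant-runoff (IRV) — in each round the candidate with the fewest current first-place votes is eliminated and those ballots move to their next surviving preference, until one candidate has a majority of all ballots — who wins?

Round 1: Hiro 9, Uma 24, Ivy 16, Emma 25, Farid 0. Farid eliminated.
Round 2: Hiro 9, Uma 24, Ivy 16, Emma 25. Hiro eliminated.
Round 3: Uma 24, Ivy 25, Emma 25. Uma eliminated.
Round 4: Ivy 49, Emma 25. Ivy has a majority (≥38).

Ivy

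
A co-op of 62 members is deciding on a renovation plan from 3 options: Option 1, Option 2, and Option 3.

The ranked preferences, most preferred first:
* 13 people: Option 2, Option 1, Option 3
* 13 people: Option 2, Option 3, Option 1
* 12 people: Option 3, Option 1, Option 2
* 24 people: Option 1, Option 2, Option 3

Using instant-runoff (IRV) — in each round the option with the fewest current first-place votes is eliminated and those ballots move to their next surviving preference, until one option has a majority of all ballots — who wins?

Option 1

Round 1: Option 1 24, Option 2 26, Option 3 12. Option 3 eliminated.
Round 2: Option 1 36, Option 2 26. Option 1 has a majority (≥32).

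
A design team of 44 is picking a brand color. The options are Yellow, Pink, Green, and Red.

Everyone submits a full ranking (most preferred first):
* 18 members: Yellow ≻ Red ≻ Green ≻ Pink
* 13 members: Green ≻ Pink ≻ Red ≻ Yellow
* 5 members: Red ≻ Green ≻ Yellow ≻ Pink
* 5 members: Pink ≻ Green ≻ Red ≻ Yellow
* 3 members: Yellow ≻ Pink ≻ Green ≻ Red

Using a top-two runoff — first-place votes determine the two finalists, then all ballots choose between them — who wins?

Green

Round 1 first-place votes: Yellow 21, Pink 5, Green 13, Red 5. Yellow and Green advance.
Runoff: Yellow is ranked above Green on 21 ballots, Green above Yellow on 23.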